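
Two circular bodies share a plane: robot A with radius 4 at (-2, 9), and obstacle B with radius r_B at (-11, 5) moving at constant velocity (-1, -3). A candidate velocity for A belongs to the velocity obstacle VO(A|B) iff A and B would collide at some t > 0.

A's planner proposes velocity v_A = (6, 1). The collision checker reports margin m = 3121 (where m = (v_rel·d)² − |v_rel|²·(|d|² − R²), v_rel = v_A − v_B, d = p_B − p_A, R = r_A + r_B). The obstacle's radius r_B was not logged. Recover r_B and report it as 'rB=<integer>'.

m = 3121
d = (-9, -4);  v_rel = (7, 4),  |v_rel|² = 65
v_rel×d = (7)·(-4) − (4)·(-9) = 8
since m = R²·65 − 8²:  R² = (64 + 3121) / 65 = 49
R = √49 = 7  ⇒  r_B = 7 − 4 = 3

rB=3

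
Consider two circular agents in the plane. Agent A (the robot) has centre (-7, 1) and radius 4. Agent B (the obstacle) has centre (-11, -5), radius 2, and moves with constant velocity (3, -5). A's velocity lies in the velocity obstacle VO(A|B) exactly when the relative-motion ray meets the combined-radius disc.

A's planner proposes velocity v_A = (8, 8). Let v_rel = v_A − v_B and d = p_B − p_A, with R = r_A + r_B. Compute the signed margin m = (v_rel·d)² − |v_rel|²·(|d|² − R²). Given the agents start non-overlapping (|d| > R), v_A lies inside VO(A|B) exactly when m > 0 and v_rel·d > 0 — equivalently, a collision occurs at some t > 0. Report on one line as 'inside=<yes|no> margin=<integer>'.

d = (-4, -6),  |d|² = 52;  R = 4+2 = 6,  c = 52−6² = 16
v_rel = (5, 13),  |v_rel|² = 194;  v_rel·d = (5)·(-4) + (13)·(-6) = -98
194·t² + 196·t + 16 = 0  ⇒  m = (-98)² − 194·16 = 6500
m = 6500 > 0,  v_rel·d = -98 < 0  ⇒  outside

inside=no margin=6500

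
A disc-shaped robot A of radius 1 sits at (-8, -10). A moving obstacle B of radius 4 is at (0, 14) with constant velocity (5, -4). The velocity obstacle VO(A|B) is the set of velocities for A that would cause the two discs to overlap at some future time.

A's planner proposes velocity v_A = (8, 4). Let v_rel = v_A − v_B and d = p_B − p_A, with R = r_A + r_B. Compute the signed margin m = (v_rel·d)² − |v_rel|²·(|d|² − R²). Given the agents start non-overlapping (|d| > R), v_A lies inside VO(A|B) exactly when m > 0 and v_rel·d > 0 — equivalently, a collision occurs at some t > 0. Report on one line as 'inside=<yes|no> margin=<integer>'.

d = (8, 24),  |d|² = 640;  R = 1+4 = 5,  c = 640−5² = 615
v_rel = (3, 8),  |v_rel|² = 73;  v_rel·d = (3)·(8) + (8)·(24) = 216
73·t² − 432·t + 615 = 0  ⇒  m = 216² − 73·615 = 1761
m = 1761 > 0,  v_rel·d = 216 > 0  ⇒  inside

inside=yes margin=1761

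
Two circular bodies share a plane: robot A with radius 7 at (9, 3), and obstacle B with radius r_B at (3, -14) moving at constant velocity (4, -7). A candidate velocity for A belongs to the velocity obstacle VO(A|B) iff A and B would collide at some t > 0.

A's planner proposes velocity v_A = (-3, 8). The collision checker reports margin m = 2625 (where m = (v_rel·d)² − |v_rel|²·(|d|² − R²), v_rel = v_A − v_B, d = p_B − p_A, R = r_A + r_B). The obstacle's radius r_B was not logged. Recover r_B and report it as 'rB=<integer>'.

m = 2625
d = (-6, -17);  v_rel = (-7, 15),  |v_rel|² = 274
v_rel×d = (-7)·(-17) − (15)·(-6) = 209
since m = R²·274 − 209²:  R² = (43681 + 2625) / 274 = 169
R = √169 = 13  ⇒  r_B = 13 − 7 = 6

rB=6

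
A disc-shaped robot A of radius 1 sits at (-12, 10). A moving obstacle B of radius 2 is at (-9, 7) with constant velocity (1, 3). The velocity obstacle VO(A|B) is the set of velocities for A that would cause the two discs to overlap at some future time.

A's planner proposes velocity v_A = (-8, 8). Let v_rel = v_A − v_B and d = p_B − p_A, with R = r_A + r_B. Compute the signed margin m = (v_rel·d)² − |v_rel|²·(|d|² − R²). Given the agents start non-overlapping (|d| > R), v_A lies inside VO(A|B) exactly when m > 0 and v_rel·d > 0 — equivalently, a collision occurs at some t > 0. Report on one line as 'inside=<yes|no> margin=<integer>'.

d = (3, -3),  |d|² = 18;  R = 1+2 = 3,  c = 18−3² = 9
v_rel = (-9, 5),  |v_rel|² = 106;  v_rel·d = (-9)·(3) + (5)·(-3) = -42
106·t² + 84·t + 9 = 0  ⇒  m = (-42)² − 106·9 = 810
m = 810 > 0,  v_rel·d = -42 < 0  ⇒  outside

inside=no margin=810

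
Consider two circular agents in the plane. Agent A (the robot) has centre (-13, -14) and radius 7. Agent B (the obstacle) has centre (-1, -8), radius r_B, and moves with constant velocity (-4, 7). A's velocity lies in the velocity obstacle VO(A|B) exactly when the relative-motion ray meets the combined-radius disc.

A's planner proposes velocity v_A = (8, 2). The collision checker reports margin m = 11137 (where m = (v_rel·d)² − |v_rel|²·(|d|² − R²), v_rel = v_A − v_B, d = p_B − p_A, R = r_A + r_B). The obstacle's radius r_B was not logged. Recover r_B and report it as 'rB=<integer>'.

m = 11137
d = (12, 6);  v_rel = (12, -5),  |v_rel|² = 169
v_rel×d = (12)·(6) − (-5)·(12) = 132
since m = R²·169 − 132²:  R² = (17424 + 11137) / 169 = 169
R = √169 = 13  ⇒  r_B = 13 − 7 = 6

rB=6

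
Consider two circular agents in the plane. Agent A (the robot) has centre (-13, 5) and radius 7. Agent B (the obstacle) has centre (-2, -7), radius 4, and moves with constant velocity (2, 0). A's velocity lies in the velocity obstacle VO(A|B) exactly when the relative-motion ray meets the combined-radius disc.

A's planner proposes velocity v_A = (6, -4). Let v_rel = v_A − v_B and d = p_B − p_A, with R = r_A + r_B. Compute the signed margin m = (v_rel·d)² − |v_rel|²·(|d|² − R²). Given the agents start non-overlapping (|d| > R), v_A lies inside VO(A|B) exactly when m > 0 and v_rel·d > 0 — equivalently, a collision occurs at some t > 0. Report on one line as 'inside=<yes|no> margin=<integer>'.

d = (11, -12),  |d|² = 265;  R = 7+4 = 11,  c = 265−11² = 144
v_rel = (4, -4),  |v_rel|² = 32;  v_rel·d = (4)·(11) + (-4)·(-12) = 92
32·t² − 184·t + 144 = 0  ⇒  m = 92² − 32·144 = 3856
m = 3856 > 0,  v_rel·d = 92 > 0  ⇒  inside

inside=yes margin=3856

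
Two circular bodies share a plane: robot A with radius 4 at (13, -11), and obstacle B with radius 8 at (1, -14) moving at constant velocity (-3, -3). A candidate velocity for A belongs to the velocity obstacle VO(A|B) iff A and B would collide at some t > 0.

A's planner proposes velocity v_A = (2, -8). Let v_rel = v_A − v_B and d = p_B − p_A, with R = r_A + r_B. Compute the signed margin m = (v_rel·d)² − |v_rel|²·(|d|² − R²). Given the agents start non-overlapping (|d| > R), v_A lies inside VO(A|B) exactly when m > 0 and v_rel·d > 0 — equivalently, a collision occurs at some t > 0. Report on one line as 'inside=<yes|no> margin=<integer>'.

d = (-12, -3),  |d|² = 153;  R = 4+8 = 12,  c = 153−12² = 9
v_rel = (5, -5),  |v_rel|² = 50;  v_rel·d = (5)·(-12) + (-5)·(-3) = -45
50·t² + 90·t + 9 = 0  ⇒  m = (-45)² − 50·9 = 1575
m = 1575 > 0,  v_rel·d = -45 < 0  ⇒  outside

inside=no margin=1575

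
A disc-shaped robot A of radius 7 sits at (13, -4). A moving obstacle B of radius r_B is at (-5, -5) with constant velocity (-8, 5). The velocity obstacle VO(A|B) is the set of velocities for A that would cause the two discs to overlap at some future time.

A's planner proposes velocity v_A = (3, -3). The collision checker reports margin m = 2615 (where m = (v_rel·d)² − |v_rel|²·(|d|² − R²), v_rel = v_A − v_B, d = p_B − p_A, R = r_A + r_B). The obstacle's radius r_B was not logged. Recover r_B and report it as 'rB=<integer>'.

m = 2615
d = (-18, -1);  v_rel = (11, -8),  |v_rel|² = 185
v_rel×d = (11)·(-1) − (-8)·(-18) = -155
since m = R²·185 − (-155)²:  R² = (24025 + 2615) / 185 = 144
R = √144 = 12  ⇒  r_B = 12 − 7 = 5

rB=5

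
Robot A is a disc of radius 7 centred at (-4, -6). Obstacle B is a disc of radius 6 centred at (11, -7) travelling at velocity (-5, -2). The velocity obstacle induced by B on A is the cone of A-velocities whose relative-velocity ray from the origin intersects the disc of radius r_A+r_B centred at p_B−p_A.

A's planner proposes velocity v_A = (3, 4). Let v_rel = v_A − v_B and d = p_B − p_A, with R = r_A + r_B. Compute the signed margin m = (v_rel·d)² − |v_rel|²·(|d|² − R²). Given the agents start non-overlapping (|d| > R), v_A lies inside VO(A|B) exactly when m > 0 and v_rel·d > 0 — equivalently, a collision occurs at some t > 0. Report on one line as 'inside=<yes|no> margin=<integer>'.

d = (15, -1),  |d|² = 226;  R = 7+6 = 13,  c = 226−13² = 57
v_rel = (8, 6),  |v_rel|² = 100;  v_rel·d = (8)·(15) + (6)·(-1) = 114
100·t² − 228·t + 57 = 0  ⇒  m = 114² − 100·57 = 7296
m = 7296 > 0,  v_rel·d = 114 > 0  ⇒  inside

inside=yes margin=7296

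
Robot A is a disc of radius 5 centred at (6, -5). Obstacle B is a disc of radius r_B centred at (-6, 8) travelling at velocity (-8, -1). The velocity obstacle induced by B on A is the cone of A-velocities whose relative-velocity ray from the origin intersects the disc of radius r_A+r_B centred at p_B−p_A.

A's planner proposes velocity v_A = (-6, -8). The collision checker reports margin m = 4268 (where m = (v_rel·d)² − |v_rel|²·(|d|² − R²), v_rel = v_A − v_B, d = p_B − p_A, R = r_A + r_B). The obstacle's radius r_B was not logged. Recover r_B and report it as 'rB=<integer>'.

m = 4268
d = (-12, 13);  v_rel = (2, -7),  |v_rel|² = 53
v_rel×d = (2)·(13) − (-7)·(-12) = -58
since m = R²·53 − (-58)²:  R² = (3364 + 4268) / 53 = 144
R = √144 = 12  ⇒  r_B = 12 − 5 = 7

rB=7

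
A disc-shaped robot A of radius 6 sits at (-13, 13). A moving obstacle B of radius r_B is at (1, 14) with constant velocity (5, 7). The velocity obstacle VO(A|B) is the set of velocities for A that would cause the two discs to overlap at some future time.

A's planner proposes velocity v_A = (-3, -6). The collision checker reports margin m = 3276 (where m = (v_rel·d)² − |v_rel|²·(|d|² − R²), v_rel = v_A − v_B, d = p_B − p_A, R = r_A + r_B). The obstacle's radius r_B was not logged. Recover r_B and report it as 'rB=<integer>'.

m = 3276
d = (14, 1);  v_rel = (-8, -13),  |v_rel|² = 233
v_rel×d = (-8)·(1) − (-13)·(14) = 174
since m = R²·233 − 174²:  R² = (30276 + 3276) / 233 = 144
R = √144 = 12  ⇒  r_B = 12 − 6 = 6

rB=6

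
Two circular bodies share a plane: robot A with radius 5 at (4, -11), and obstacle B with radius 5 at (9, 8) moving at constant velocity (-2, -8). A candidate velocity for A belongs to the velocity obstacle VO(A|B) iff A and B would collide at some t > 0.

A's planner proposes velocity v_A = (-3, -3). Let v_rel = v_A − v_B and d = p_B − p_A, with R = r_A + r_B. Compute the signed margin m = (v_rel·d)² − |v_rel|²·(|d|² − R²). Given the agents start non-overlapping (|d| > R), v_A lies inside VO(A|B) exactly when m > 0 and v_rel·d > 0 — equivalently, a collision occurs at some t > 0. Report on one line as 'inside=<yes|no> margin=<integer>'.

d = (5, 19),  |d|² = 386;  R = 5+5 = 10,  c = 386−10² = 286
v_rel = (-1, 5),  |v_rel|² = 26;  v_rel·d = (-1)·(5) + (5)·(19) = 90
26·t² − 180·t + 286 = 0  ⇒  m = 90² − 26·286 = 664
m = 664 > 0,  v_rel·d = 90 > 0  ⇒  inside

inside=yes margin=664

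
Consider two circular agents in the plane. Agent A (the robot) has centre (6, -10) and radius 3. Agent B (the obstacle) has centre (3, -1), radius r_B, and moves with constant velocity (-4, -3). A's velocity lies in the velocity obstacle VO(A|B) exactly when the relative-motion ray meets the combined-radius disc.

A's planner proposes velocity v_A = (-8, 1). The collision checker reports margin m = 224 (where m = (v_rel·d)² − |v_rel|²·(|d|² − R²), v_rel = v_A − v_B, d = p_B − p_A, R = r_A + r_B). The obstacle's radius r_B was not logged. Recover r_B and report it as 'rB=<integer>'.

m = 224
d = (-3, 9);  v_rel = (-4, 4),  |v_rel|² = 32
v_rel×d = (-4)·(9) − (4)·(-3) = -24
since m = R²·32 − (-24)²:  R² = (576 + 224) / 32 = 25
R = √25 = 5  ⇒  r_B = 5 − 3 = 2

rB=2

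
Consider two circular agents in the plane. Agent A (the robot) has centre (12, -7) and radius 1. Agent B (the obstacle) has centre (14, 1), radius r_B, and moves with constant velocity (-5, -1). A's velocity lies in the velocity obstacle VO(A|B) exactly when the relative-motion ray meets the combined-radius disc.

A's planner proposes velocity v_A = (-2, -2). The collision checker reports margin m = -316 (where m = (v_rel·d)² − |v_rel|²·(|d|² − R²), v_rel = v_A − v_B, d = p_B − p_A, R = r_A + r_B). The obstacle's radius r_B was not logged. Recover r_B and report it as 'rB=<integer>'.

m = -316
d = (2, 8);  v_rel = (3, -1),  |v_rel|² = 10
v_rel×d = (3)·(8) − (-1)·(2) = 26
since m = R²·10 − 26²:  R² = (676 + -316) / 10 = 36
R = √36 = 6  ⇒  r_B = 6 − 1 = 5

rB=5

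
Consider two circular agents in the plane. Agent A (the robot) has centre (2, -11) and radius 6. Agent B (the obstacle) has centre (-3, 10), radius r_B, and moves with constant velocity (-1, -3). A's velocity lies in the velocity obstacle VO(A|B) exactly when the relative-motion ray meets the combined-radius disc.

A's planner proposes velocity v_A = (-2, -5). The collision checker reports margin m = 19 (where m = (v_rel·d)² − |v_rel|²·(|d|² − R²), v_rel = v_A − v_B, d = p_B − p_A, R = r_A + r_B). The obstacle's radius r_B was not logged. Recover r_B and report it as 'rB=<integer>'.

m = 19
d = (-5, 21);  v_rel = (-1, -2),  |v_rel|² = 5
v_rel×d = (-1)·(21) − (-2)·(-5) = -31
since m = R²·5 − (-31)²:  R² = (961 + 19) / 5 = 196
R = √196 = 14  ⇒  r_B = 14 − 6 = 8

rB=8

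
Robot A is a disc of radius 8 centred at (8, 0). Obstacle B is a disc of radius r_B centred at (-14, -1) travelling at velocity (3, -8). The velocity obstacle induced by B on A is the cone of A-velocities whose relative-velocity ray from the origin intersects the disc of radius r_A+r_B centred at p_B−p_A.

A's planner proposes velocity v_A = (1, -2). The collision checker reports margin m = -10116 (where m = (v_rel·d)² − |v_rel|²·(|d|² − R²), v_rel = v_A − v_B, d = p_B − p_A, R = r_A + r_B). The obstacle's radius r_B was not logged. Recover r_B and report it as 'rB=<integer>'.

m = -10116
d = (-22, -1);  v_rel = (-2, 6),  |v_rel|² = 40
v_rel×d = (-2)·(-1) − (6)·(-22) = 134
since m = R²·40 − 134²:  R² = (17956 + -10116) / 40 = 196
R = √196 = 14  ⇒  r_B = 14 − 8 = 6

rB=6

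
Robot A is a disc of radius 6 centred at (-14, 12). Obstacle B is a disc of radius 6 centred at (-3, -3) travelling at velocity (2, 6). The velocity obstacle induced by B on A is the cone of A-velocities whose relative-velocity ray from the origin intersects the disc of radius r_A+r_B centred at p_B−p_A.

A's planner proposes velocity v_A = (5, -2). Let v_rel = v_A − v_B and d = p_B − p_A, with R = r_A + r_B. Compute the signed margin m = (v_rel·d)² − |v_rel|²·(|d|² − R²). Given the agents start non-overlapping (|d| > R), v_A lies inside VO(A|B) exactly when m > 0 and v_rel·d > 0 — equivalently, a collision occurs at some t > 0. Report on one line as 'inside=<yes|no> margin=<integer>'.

d = (11, -15),  |d|² = 346;  R = 6+6 = 12,  c = 346−12² = 202
v_rel = (3, -8),  |v_rel|² = 73;  v_rel·d = (3)·(11) + (-8)·(-15) = 153
73·t² − 306·t + 202 = 0  ⇒  m = 153² − 73·202 = 8663
m = 8663 > 0,  v_rel·d = 153 > 0  ⇒  inside

inside=yes margin=8663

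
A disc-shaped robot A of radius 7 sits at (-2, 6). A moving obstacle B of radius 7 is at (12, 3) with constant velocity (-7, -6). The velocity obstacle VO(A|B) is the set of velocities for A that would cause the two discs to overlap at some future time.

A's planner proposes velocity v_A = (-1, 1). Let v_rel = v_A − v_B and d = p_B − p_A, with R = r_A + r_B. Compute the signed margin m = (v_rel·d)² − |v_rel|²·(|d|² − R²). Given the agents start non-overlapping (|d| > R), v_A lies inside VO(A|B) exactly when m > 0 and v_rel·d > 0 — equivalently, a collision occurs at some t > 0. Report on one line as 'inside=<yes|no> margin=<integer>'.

d = (14, -3),  |d|² = 205;  R = 7+7 = 14,  c = 205−14² = 9
v_rel = (6, 7),  |v_rel|² = 85;  v_rel·d = (6)·(14) + (7)·(-3) = 63
85·t² − 126·t + 9 = 0  ⇒  m = 63² − 85·9 = 3204
m = 3204 > 0,  v_rel·d = 63 > 0  ⇒  inside

inside=yes margin=3204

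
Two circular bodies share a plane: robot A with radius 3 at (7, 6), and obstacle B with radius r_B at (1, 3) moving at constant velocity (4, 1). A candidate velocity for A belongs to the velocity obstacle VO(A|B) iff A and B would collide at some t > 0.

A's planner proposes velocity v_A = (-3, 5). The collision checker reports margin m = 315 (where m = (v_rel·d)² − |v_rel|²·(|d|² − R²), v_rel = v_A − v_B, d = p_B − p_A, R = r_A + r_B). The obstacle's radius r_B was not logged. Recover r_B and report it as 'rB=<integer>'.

m = 315
d = (-6, -3);  v_rel = (-7, 4),  |v_rel|² = 65
v_rel×d = (-7)·(-3) − (4)·(-6) = 45
since m = R²·65 − 45²:  R² = (2025 + 315) / 65 = 36
R = √36 = 6  ⇒  r_B = 6 − 3 = 3

rB=3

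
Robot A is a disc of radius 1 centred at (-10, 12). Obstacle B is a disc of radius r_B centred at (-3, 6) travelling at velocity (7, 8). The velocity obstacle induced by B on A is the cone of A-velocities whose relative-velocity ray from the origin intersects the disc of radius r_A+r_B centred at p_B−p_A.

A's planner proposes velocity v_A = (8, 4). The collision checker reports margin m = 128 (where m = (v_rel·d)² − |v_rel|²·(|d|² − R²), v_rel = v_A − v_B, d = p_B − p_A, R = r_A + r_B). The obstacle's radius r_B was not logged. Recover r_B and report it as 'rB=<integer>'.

m = 128
d = (7, -6);  v_rel = (1, -4),  |v_rel|² = 17
v_rel×d = (1)·(-6) − (-4)·(7) = 22
since m = R²·17 − 22²:  R² = (484 + 128) / 17 = 36
R = √36 = 6  ⇒  r_B = 6 − 1 = 5

rB=5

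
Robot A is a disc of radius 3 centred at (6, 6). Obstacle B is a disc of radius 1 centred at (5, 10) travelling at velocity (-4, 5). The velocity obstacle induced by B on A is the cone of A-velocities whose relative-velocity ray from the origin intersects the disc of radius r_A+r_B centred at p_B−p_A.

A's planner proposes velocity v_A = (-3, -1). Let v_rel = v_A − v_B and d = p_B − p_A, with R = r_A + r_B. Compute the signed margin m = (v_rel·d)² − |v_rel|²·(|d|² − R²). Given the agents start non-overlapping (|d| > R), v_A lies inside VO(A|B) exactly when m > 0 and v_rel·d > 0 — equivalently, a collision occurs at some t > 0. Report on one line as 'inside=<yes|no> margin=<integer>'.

d = (-1, 4),  |d|² = 17;  R = 3+1 = 4,  c = 17−4² = 1
v_rel = (1, -6),  |v_rel|² = 37;  v_rel·d = (1)·(-1) + (-6)·(4) = -25
37·t² + 50·t + 1 = 0  ⇒  m = (-25)² − 37·1 = 588
m = 588 > 0,  v_rel·d = -25 < 0  ⇒  outside

inside=no margin=588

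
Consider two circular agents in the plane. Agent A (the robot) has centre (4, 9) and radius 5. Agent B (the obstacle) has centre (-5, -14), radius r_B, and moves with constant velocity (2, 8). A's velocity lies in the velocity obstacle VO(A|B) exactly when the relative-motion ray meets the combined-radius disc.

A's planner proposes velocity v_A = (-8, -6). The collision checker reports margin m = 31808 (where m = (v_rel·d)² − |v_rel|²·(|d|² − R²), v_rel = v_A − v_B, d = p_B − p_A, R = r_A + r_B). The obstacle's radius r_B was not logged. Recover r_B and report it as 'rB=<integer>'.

m = 31808
d = (-9, -23);  v_rel = (-10, -14),  |v_rel|² = 296
v_rel×d = (-10)·(-23) − (-14)·(-9) = 104
since m = R²·296 − 104²:  R² = (10816 + 31808) / 296 = 144
R = √144 = 12  ⇒  r_B = 12 − 5 = 7

rB=7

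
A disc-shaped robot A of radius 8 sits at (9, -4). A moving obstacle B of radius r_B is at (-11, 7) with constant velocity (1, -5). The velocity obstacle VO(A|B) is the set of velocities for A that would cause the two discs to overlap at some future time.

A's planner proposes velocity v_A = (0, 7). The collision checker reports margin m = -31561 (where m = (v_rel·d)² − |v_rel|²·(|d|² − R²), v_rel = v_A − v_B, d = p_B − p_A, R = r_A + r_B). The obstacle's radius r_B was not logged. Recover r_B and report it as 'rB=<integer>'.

m = -31561
d = (-20, 11);  v_rel = (-1, 12),  |v_rel|² = 145
v_rel×d = (-1)·(11) − (12)·(-20) = 229
since m = R²·145 − 229²:  R² = (52441 + -31561) / 145 = 144
R = √144 = 12  ⇒  r_B = 12 − 8 = 4

rB=4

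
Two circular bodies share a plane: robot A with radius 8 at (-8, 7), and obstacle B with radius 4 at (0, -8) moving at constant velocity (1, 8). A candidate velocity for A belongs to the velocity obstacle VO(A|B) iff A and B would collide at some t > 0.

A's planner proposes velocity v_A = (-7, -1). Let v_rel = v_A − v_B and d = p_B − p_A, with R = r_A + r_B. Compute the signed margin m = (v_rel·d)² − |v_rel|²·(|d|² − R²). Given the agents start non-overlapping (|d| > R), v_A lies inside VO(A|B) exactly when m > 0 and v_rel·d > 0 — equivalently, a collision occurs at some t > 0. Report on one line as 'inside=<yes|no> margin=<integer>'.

d = (8, -15),  |d|² = 289;  R = 8+4 = 12,  c = 289−12² = 145
v_rel = (-8, -9),  |v_rel|² = 145;  v_rel·d = (-8)·(8) + (-9)·(-15) = 71
145·t² − 142·t + 145 = 0  ⇒  m = 71² − 145·145 = -15984
m = -15984 < 0,  v_rel·d = 71 > 0  ⇒  outside

inside=no margin=-15984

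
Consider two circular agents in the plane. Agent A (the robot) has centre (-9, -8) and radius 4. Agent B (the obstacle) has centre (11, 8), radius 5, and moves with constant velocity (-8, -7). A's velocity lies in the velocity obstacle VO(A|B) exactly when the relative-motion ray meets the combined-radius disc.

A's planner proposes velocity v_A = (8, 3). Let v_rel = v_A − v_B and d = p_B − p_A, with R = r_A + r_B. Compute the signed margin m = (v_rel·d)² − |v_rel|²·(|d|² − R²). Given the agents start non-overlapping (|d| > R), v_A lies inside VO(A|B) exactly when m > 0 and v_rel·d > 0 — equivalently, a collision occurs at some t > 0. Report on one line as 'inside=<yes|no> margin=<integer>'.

d = (20, 16),  |d|² = 656;  R = 4+5 = 9,  c = 656−9² = 575
v_rel = (16, 10),  |v_rel|² = 356;  v_rel·d = (16)·(20) + (10)·(16) = 480
356·t² − 960·t + 575 = 0  ⇒  m = 480² − 356·575 = 25700
m = 25700 > 0,  v_rel·d = 480 > 0  ⇒  inside

inside=yes margin=25700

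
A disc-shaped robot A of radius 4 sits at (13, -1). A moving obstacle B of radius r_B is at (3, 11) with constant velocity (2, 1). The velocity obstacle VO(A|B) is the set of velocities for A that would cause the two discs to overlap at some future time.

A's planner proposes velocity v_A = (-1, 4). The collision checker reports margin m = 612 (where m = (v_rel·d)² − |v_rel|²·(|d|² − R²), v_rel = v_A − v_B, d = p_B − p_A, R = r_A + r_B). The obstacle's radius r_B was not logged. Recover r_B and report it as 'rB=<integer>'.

m = 612
d = (-10, 12);  v_rel = (-3, 3),  |v_rel|² = 18
v_rel×d = (-3)·(12) − (3)·(-10) = -6
since m = R²·18 − (-6)²:  R² = (36 + 612) / 18 = 36
R = √36 = 6  ⇒  r_B = 6 − 4 = 2

rB=2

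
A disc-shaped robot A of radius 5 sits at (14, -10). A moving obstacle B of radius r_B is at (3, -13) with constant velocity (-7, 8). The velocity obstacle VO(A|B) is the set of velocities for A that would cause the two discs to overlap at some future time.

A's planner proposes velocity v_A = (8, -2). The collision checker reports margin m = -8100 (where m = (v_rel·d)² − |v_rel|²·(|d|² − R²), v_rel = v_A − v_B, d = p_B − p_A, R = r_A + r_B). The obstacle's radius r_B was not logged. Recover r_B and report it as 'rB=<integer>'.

m = -8100
d = (-11, -3);  v_rel = (15, -10),  |v_rel|² = 325
v_rel×d = (15)·(-3) − (-10)·(-11) = -155
since m = R²·325 − (-155)²:  R² = (24025 + -8100) / 325 = 49
R = √49 = 7  ⇒  r_B = 7 − 5 = 2

rB=2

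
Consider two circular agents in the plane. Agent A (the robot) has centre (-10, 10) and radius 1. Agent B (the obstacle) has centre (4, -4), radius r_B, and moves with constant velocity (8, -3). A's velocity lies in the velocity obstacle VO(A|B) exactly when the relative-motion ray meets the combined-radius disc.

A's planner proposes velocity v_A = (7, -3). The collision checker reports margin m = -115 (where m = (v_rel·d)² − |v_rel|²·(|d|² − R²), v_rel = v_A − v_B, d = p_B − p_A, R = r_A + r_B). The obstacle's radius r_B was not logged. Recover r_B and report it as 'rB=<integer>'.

m = -115
d = (14, -14);  v_rel = (-1, 0),  |v_rel|² = 1
v_rel×d = (-1)·(-14) − (0)·(14) = 14
since m = R²·1 − 14²:  R² = (196 + -115) / 1 = 81
R = √81 = 9  ⇒  r_B = 9 − 1 = 8

rB=8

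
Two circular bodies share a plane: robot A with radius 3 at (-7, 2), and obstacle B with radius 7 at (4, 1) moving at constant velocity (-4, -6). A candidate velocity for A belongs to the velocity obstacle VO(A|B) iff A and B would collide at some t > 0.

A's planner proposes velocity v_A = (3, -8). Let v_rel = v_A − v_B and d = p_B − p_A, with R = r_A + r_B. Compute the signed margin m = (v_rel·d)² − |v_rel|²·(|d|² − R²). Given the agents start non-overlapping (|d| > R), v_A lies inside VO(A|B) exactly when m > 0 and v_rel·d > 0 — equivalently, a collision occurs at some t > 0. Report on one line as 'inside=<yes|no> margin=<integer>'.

d = (11, -1),  |d|² = 122;  R = 3+7 = 10,  c = 122−10² = 22
v_rel = (7, -2),  |v_rel|² = 53;  v_rel·d = (7)·(11) + (-2)·(-1) = 79
53·t² − 158·t + 22 = 0  ⇒  m = 79² − 53·22 = 5075
m = 5075 > 0,  v_rel·d = 79 > 0  ⇒  inside

inside=yes margin=5075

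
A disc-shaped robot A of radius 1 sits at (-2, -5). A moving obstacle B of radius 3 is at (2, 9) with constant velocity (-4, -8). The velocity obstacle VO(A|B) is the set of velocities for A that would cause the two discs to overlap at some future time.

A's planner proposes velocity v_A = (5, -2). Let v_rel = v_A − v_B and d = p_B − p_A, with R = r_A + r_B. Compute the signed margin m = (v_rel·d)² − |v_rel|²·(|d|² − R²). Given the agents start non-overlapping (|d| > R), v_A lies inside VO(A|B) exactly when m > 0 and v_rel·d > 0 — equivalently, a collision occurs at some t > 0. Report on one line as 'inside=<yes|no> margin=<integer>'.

d = (4, 14),  |d|² = 212;  R = 1+3 = 4,  c = 212−4² = 196
v_rel = (9, 6),  |v_rel|² = 117;  v_rel·d = (9)·(4) + (6)·(14) = 120
117·t² − 240·t + 196 = 0  ⇒  m = 120² − 117·196 = -8532
m = -8532 < 0,  v_rel·d = 120 > 0  ⇒  outside

inside=no margin=-8532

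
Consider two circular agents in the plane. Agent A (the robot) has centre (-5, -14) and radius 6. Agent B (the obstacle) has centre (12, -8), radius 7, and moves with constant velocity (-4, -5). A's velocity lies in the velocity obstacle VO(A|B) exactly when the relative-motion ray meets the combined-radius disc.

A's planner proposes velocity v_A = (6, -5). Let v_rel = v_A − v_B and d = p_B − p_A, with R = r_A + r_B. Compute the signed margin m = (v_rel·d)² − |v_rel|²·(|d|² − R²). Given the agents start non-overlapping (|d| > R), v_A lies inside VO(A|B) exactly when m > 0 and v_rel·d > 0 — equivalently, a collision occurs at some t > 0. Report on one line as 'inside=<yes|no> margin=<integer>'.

d = (17, 6),  |d|² = 325;  R = 6+7 = 13,  c = 325−13² = 156
v_rel = (10, 0),  |v_rel|² = 100;  v_rel·d = (10)·(17) + (0)·(6) = 170
100·t² − 340·t + 156 = 0  ⇒  m = 170² − 100·156 = 13300
m = 13300 > 0,  v_rel·d = 170 > 0  ⇒  inside

inside=yes margin=13300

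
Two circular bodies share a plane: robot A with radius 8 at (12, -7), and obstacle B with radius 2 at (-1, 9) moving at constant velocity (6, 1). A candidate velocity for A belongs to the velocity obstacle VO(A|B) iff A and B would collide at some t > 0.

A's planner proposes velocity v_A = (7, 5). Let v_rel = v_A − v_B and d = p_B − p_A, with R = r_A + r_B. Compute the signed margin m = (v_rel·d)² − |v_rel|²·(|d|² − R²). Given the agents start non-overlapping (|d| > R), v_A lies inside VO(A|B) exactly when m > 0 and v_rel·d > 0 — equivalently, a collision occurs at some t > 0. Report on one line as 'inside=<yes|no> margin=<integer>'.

d = (-13, 16),  |d|² = 425;  R = 8+2 = 10,  c = 425−10² = 325
v_rel = (1, 4),  |v_rel|² = 17;  v_rel·d = (1)·(-13) + (4)·(16) = 51
17·t² − 102·t + 325 = 0  ⇒  m = 51² − 17·325 = -2924
m = -2924 < 0,  v_rel·d = 51 > 0  ⇒  outside

inside=no margin=-2924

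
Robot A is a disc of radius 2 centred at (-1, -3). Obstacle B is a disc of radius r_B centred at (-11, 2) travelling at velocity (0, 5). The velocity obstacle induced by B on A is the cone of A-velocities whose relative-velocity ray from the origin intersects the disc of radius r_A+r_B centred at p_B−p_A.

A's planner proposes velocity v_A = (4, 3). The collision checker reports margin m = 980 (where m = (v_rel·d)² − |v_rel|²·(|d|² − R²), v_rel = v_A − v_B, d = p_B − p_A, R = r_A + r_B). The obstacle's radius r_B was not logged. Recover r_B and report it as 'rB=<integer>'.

m = 980
d = (-10, 5);  v_rel = (4, -2),  |v_rel|² = 20
v_rel×d = (4)·(5) − (-2)·(-10) = 0
since m = R²·20 − 0²:  R² = (0 + 980) / 20 = 49
R = √49 = 7  ⇒  r_B = 7 − 2 = 5

rB=5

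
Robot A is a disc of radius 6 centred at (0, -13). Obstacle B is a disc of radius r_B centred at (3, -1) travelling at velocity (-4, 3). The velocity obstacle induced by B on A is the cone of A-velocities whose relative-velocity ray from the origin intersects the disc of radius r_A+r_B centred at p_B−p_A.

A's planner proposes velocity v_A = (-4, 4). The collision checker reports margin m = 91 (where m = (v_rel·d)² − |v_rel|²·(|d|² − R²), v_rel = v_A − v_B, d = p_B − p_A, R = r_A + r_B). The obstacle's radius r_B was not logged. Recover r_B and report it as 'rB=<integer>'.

m = 91
d = (3, 12);  v_rel = (0, 1),  |v_rel|² = 1
v_rel×d = (0)·(12) − (1)·(3) = -3
since m = R²·1 − (-3)²:  R² = (9 + 91) / 1 = 100
R = √100 = 10  ⇒  r_B = 10 − 6 = 4

rB=4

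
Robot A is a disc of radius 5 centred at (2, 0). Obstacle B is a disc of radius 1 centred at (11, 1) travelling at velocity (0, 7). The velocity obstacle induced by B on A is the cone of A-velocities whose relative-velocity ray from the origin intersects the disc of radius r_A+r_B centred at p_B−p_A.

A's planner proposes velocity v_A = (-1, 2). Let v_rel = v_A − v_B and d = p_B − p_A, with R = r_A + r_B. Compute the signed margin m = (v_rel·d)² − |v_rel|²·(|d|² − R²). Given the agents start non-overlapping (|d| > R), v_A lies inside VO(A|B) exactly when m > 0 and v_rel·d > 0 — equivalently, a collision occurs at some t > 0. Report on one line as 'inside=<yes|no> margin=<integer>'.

d = (9, 1),  |d|² = 82;  R = 5+1 = 6,  c = 82−6² = 46
v_rel = (-1, -5),  |v_rel|² = 26;  v_rel·d = (-1)·(9) + (-5)·(1) = -14
26·t² + 28·t + 46 = 0  ⇒  m = (-14)² − 26·46 = -1000
m = -1000 < 0,  v_rel·d = -14 < 0  ⇒  outside

inside=no margin=-1000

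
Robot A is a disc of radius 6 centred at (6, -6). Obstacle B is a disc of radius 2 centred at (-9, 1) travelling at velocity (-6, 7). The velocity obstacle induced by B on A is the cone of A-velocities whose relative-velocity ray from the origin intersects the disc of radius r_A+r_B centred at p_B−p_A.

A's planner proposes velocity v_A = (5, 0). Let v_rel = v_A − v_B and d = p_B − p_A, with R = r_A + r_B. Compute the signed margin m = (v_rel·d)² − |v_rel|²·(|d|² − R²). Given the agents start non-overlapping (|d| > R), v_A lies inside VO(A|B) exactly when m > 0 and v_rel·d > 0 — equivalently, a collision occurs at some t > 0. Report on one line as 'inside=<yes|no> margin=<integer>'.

d = (-15, 7),  |d|² = 274;  R = 6+2 = 8,  c = 274−8² = 210
v_rel = (11, -7),  |v_rel|² = 170;  v_rel·d = (11)·(-15) + (-7)·(7) = -214
170·t² + 428·t + 210 = 0  ⇒  m = (-214)² − 170·210 = 10096
m = 10096 > 0,  v_rel·d = -214 < 0  ⇒  outside

inside=no margin=10096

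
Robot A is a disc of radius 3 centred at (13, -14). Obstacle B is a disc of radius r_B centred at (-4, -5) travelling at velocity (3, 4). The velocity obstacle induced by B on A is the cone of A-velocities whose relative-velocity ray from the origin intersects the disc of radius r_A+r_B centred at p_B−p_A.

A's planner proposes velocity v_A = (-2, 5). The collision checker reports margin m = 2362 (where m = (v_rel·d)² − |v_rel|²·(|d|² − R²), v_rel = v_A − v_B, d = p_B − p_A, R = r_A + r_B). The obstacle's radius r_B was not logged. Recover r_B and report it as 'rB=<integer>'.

m = 2362
d = (-17, 9);  v_rel = (-5, 1),  |v_rel|² = 26
v_rel×d = (-5)·(9) − (1)·(-17) = -28
since m = R²·26 − (-28)²:  R² = (784 + 2362) / 26 = 121
R = √121 = 11  ⇒  r_B = 11 − 3 = 8

rB=8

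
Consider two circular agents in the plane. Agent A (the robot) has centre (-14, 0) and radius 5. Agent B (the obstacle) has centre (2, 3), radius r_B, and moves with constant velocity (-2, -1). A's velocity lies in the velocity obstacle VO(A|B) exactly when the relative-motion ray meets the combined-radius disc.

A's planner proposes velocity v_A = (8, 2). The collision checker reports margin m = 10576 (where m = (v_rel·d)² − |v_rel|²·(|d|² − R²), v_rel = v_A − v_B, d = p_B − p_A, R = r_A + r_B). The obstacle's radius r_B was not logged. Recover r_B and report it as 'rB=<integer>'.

m = 10576
d = (16, 3);  v_rel = (10, 3),  |v_rel|² = 109
v_rel×d = (10)·(3) − (3)·(16) = -18
since m = R²·109 − (-18)²:  R² = (324 + 10576) / 109 = 100
R = √100 = 10  ⇒  r_B = 10 − 5 = 5

rB=5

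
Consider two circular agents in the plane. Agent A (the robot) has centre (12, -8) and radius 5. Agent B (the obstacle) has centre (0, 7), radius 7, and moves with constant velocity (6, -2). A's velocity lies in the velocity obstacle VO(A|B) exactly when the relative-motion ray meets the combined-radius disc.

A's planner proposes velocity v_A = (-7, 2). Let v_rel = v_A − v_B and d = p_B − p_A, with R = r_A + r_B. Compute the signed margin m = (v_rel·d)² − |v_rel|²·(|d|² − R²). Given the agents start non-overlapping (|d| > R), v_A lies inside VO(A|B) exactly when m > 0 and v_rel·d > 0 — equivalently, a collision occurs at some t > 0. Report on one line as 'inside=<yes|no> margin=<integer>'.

d = (-12, 15),  |d|² = 369;  R = 5+7 = 12,  c = 369−12² = 225
v_rel = (-13, 4),  |v_rel|² = 185;  v_rel·d = (-13)·(-12) + (4)·(15) = 216
185·t² − 432·t + 225 = 0  ⇒  m = 216² − 185·225 = 5031
m = 5031 > 0,  v_rel·d = 216 > 0  ⇒  inside

inside=yes margin=5031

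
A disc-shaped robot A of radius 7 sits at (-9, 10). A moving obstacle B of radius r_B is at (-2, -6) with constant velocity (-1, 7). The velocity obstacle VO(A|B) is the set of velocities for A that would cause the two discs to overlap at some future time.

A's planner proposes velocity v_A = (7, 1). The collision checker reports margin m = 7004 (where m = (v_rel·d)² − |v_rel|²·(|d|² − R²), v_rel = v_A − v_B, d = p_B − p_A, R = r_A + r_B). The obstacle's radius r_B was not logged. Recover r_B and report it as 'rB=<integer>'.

m = 7004
d = (7, -16);  v_rel = (8, -6),  |v_rel|² = 100
v_rel×d = (8)·(-16) − (-6)·(7) = -86
since m = R²·100 − (-86)²:  R² = (7396 + 7004) / 100 = 144
R = √144 = 12  ⇒  r_B = 12 − 7 = 5

rB=5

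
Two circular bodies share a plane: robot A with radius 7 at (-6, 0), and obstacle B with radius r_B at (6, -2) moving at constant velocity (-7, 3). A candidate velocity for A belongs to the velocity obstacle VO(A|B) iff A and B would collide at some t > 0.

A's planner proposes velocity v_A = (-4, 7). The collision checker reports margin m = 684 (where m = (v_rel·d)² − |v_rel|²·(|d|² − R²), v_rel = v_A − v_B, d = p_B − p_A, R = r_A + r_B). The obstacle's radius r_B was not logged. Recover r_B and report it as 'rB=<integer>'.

m = 684
d = (12, -2);  v_rel = (3, 4),  |v_rel|² = 25
v_rel×d = (3)·(-2) − (4)·(12) = -54
since m = R²·25 − (-54)²:  R² = (2916 + 684) / 25 = 144
R = √144 = 12  ⇒  r_B = 12 − 7 = 5

rB=5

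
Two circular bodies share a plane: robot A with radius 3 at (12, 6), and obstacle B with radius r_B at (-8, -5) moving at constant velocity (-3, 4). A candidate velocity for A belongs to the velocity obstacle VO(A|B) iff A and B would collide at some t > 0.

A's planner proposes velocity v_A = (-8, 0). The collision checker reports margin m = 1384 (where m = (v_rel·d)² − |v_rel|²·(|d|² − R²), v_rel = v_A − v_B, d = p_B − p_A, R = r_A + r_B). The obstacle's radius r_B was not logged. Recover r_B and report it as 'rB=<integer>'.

m = 1384
d = (-20, -11);  v_rel = (-5, -4),  |v_rel|² = 41
v_rel×d = (-5)·(-11) − (-4)·(-20) = -25
since m = R²·41 − (-25)²:  R² = (625 + 1384) / 41 = 49
R = √49 = 7  ⇒  r_B = 7 − 3 = 4

rB=4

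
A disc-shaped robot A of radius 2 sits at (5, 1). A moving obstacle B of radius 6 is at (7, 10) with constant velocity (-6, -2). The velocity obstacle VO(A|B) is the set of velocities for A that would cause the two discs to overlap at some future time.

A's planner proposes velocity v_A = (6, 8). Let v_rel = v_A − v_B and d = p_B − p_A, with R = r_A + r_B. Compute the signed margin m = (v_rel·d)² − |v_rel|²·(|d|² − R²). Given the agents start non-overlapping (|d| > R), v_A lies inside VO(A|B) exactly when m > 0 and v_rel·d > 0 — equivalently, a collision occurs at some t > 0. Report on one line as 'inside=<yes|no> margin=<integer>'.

d = (2, 9),  |d|² = 85;  R = 2+6 = 8,  c = 85−8² = 21
v_rel = (12, 10),  |v_rel|² = 244;  v_rel·d = (12)·(2) + (10)·(9) = 114
244·t² − 228·t + 21 = 0  ⇒  m = 114² − 244·21 = 7872
m = 7872 > 0,  v_rel·d = 114 > 0  ⇒  inside

inside=yes margin=7872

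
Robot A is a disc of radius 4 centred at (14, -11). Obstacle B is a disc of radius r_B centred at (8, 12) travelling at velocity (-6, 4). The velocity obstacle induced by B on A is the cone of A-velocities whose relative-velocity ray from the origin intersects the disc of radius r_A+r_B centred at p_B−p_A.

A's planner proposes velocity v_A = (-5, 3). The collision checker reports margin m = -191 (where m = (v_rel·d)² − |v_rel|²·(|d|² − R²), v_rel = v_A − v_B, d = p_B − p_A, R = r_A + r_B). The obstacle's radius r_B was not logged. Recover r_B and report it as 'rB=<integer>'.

m = -191
d = (-6, 23);  v_rel = (1, -1),  |v_rel|² = 2
v_rel×d = (1)·(23) − (-1)·(-6) = 17
since m = R²·2 − 17²:  R² = (289 + -191) / 2 = 49
R = √49 = 7  ⇒  r_B = 7 − 4 = 3

rB=3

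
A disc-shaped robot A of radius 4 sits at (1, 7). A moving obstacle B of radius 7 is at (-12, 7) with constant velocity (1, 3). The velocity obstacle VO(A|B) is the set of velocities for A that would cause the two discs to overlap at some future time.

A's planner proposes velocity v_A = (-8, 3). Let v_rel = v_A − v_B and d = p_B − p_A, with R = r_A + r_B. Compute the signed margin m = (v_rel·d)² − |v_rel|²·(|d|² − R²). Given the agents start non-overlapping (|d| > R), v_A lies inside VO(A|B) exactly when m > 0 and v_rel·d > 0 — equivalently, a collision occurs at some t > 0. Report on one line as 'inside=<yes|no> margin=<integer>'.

d = (-13, 0),  |d|² = 169;  R = 4+7 = 11,  c = 169−11² = 48
v_rel = (-9, 0),  |v_rel|² = 81;  v_rel·d = (-9)·(-13) + (0)·(0) = 117
81·t² − 234·t + 48 = 0  ⇒  m = 117² − 81·48 = 9801
m = 9801 > 0,  v_rel·d = 117 > 0  ⇒  inside

inside=yes margin=9801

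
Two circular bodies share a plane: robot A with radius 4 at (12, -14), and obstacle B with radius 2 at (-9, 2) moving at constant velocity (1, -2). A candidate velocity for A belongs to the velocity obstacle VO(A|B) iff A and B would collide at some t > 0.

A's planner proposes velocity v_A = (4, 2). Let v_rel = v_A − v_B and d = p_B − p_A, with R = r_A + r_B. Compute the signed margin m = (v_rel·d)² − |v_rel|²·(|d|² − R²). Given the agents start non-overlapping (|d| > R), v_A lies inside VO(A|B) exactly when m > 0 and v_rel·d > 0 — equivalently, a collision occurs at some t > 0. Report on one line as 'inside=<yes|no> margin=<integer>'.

d = (-21, 16),  |d|² = 697;  R = 4+2 = 6,  c = 697−6² = 661
v_rel = (3, 4),  |v_rel|² = 25;  v_rel·d = (3)·(-21) + (4)·(16) = 1
25·t² − 2·t + 661 = 0  ⇒  m = 1² − 25·661 = -16524
m = -16524 < 0,  v_rel·d = 1 > 0  ⇒  outside

inside=no margin=-16524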